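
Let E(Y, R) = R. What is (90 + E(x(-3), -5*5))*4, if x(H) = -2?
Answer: 260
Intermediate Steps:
(90 + E(x(-3), -5*5))*4 = (90 - 5*5)*4 = (90 - 25)*4 = 65*4 = 260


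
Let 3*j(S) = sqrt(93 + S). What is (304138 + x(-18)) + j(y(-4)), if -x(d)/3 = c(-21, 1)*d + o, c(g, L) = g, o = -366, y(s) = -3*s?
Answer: 304102 + sqrt(105)/3 ≈ 3.0411e+5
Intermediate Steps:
j(S) = sqrt(93 + S)/3
x(d) = 1098 + 63*d (x(d) = -3*(-21*d - 366) = -3*(-366 - 21*d) = 1098 + 63*d)
(304138 + x(-18)) + j(y(-4)) = (304138 + (1098 + 63*(-18))) + sqrt(93 - 3*(-4))/3 = (304138 + (1098 - 1134)) + sqrt(93 + 12)/3 = (304138 - 36) + sqrt(105)/3 = 304102 + sqrt(105)/3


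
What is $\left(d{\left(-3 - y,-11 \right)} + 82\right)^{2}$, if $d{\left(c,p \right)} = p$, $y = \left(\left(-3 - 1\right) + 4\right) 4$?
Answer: $5041$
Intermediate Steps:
$y = 0$ ($y = \left(-4 + 4\right) 4 = 0 \cdot 4 = 0$)
$\left(d{\left(-3 - y,-11 \right)} + 82\right)^{2} = \left(-11 + 82\right)^{2} = 71^{2} = 5041$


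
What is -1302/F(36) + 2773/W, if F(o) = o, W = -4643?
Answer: -1024169/27858 ≈ -36.764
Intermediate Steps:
-1302/F(36) + 2773/W = -1302/36 + 2773/(-4643) = -1302*1/36 + 2773*(-1/4643) = -217/6 - 2773/4643 = -1024169/27858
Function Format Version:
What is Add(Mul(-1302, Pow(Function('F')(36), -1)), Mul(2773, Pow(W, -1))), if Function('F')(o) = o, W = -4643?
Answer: Rational(-1024169, 27858) ≈ -36.764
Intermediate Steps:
Add(Mul(-1302, Pow(Function('F')(36), -1)), Mul(2773, Pow(W, -1))) = Add(Mul(-1302, Pow(36, -1)), Mul(2773, Pow(-4643, -1))) = Add(Mul(-1302, Rational(1, 36)), Mul(2773, Rational(-1, 4643))) = Add(Rational(-217, 6), Rational(-2773, 4643)) = Rational(-1024169, 27858)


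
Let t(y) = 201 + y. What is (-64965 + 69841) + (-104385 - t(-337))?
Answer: -99373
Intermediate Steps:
(-64965 + 69841) + (-104385 - t(-337)) = (-64965 + 69841) + (-104385 - (201 - 337)) = 4876 + (-104385 - 1*(-136)) = 4876 + (-104385 + 136) = 4876 - 104249 = -99373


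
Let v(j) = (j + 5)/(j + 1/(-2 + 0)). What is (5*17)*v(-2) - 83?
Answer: -185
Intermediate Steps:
v(j) = (5 + j)/(-½ + j) (v(j) = (5 + j)/(j + 1/(-2)) = (5 + j)/(j - ½) = (5 + j)/(-½ + j))
(5*17)*v(-2) - 83 = (5*17)*(2*(5 - 2)/(-1 + 2*(-2))) - 83 = 85*(2*3/(-1 - 4)) - 83 = 85*(2*3/(-5)) - 83 = 85*(2*(-⅕)*3) - 83 = 85*(-6/5) - 83 = -102 - 83 = -185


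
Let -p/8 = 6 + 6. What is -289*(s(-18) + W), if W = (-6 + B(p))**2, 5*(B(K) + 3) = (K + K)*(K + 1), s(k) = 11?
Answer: -3827033948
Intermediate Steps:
p = -96 (p = -8*(6 + 6) = -8*12 = -96)
B(K) = -3 + 2*K*(1 + K)/5 (B(K) = -3 + ((K + K)*(K + 1))/5 = -3 + ((2*K)*(1 + K))/5 = -3 + (2*K*(1 + K))/5 = -3 + 2*K*(1 + K)/5)
W = 13242321 (W = (-6 + (-3 + (2/5)*(-96) + (2/5)*(-96)**2))**2 = (-6 + (-3 - 192/5 + (2/5)*9216))**2 = (-6 + (-3 - 192/5 + 18432/5))**2 = (-6 + 3645)**2 = 3639**2 = 13242321)
-289*(s(-18) + W) = -289*(11 + 13242321) = -289*13242332 = -3827033948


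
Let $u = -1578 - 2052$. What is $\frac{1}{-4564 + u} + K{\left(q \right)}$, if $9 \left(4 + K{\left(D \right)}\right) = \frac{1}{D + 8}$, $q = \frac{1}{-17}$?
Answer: $- \frac{39684757}{9955710} \approx -3.9861$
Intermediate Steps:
$q = - \frac{1}{17} \approx -0.058824$
$K{\left(D \right)} = -4 + \frac{1}{9 \left(8 + D\right)}$ ($K{\left(D \right)} = -4 + \frac{1}{9 \left(D + 8\right)} = -4 + \frac{1}{9 \left(8 + D\right)}$)
$u = -3630$
$\frac{1}{-4564 + u} + K{\left(q \right)} = \frac{1}{-4564 - 3630} + \frac{-287 - - \frac{36}{17}}{9 \left(8 - \frac{1}{17}\right)} = \frac{1}{-8194} + \frac{-287 + \frac{36}{17}}{9 \cdot \frac{135}{17}} = - \frac{1}{8194} + \frac{1}{9} \cdot \frac{17}{135} \left(- \frac{4843}{17}\right) = - \frac{1}{8194} - \frac{4843}{1215} = - \frac{39684757}{9955710}$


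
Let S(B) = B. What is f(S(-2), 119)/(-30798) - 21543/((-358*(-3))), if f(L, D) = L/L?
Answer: -55290199/2756421 ≈ -20.059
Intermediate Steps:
f(L, D) = 1
f(S(-2), 119)/(-30798) - 21543/((-358*(-3))) = 1/(-30798) - 21543/((-358*(-3))) = 1*(-1/30798) - 21543/1074 = -1/30798 - 21543*1/1074 = -1/30798 - 7181/358 = -55290199/2756421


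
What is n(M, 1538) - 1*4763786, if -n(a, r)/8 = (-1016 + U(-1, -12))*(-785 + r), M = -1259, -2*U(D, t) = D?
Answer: 1353586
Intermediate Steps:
U(D, t) = -D/2
n(a, r) = -6377340 + 8124*r (n(a, r) = -8*(-1016 - ½*(-1))*(-785 + r) = -8*(-1016 + ½)*(-785 + r) = -(-8124)*(-785 + r) = -8*(1594335/2 - 2031*r/2) = -6377340 + 8124*r)
n(M, 1538) - 1*4763786 = (-6377340 + 8124*1538) - 1*4763786 = (-6377340 + 12494712) - 4763786 = 6117372 - 4763786 = 1353586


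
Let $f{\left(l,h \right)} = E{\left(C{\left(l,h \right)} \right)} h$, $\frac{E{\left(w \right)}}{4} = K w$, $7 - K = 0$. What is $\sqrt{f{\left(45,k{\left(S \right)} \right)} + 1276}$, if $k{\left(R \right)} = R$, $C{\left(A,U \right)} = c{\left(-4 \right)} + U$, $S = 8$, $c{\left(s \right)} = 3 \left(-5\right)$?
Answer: $2 i \sqrt{73} \approx 17.088 i$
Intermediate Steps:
$c{\left(s \right)} = -15$
$K = 7$ ($K = 7 - 0 = 7 + 0 = 7$)
$C{\left(A,U \right)} = -15 + U$
$E{\left(w \right)} = 28 w$ ($E{\left(w \right)} = 4 \cdot 7 w = 28 w$)
$f{\left(l,h \right)} = h \left(-420 + 28 h\right)$ ($f{\left(l,h \right)} = 28 \left(-15 + h\right) h = \left(-420 + 28 h\right) h = h \left(-420 + 28 h\right)$)
$\sqrt{f{\left(45,k{\left(S \right)} \right)} + 1276} = \sqrt{28 \cdot 8 \left(-15 + 8\right) + 1276} = \sqrt{28 \cdot 8 \left(-7\right) + 1276} = \sqrt{-1568 + 1276} = \sqrt{-292} = 2 i \sqrt{73}$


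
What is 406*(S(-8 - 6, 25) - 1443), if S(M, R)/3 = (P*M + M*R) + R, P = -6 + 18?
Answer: -1186332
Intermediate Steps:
P = 12
S(M, R) = 3*R + 36*M + 3*M*R (S(M, R) = 3*((12*M + M*R) + R) = 3*(R + 12*M + M*R) = 3*R + 36*M + 3*M*R)
406*(S(-8 - 6, 25) - 1443) = 406*((3*25 + 36*(-8 - 6) + 3*(-8 - 6)*25) - 1443) = 406*((75 + 36*(-14) + 3*(-14)*25) - 1443) = 406*((75 - 504 - 1050) - 1443) = 406*(-1479 - 1443) = 406*(-2922) = -1186332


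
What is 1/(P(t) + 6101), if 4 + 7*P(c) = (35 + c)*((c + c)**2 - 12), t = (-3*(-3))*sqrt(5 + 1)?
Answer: 772261/10357109065 - 121716*sqrt(6)/10357109065 ≈ 4.5777e-5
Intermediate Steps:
t = 9*sqrt(6) ≈ 22.045
P(c) = -4/7 + (-12 + 4*c**2)*(35 + c)/7 (P(c) = -4/7 + ((35 + c)*((c + c)**2 - 12))/7 = -4/7 + ((35 + c)*((2*c)**2 - 12))/7 = -4/7 + ((35 + c)*(4*c**2 - 12))/7 = -4/7 + ((35 + c)*(-12 + 4*c**2))/7 = -4/7 + ((-12 + 4*c**2)*(35 + c))/7 = -4/7 + (-12 + 4*c**2)*(35 + c)/7)
1/(P(t) + 6101) = 1/((-424/7 + 20*(9*sqrt(6))**2 - 108*sqrt(6)/7 + 4*(9*sqrt(6))**3/7) + 6101) = 1/((-424/7 + 20*486 - 108*sqrt(6)/7 + 4*(4374*sqrt(6))/7) + 6101) = 1/((-424/7 + 9720 - 108*sqrt(6)/7 + 17496*sqrt(6)/7) + 6101) = 1/((67616/7 + 2484*sqrt(6)) + 6101) = 1/(110323/7 + 2484*sqrt(6))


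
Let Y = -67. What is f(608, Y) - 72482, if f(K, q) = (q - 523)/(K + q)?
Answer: -39213352/541 ≈ -72483.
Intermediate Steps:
f(K, q) = (-523 + q)/(K + q)
f(608, Y) - 72482 = (-523 - 67)/(608 - 67) - 72482 = -590/541 - 72482 = -39213352/541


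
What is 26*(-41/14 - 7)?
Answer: -1807/7 ≈ -258.14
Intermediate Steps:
26*(-41/14 - 7) = 26*(-139/14) = -1807/7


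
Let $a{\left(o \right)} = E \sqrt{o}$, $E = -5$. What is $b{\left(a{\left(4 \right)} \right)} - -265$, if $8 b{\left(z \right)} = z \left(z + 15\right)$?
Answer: $\frac{1035}{4} \approx 258.75$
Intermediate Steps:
$a{\left(o \right)} = - 5 \sqrt{o}$
$b{\left(z \right)} = \frac{z \left(15 + z\right)}{8}$ ($b{\left(z \right)} = \frac{z \left(z + 15\right)}{8} = \frac{z \left(15 + z\right)}{8}$)
$b{\left(a{\left(4 \right)} \right)} - -265 = \frac{- 5 \sqrt{4} \left(15 - 5 \sqrt{4}\right)}{8} - -265 = \frac{\left(-5\right) 2 \left(15 - 10\right)}{8} + 265 = \frac{1}{8} \left(-10\right) \left(15 - 10\right) + 265 = \frac{1}{8} \left(-10\right) 5 + 265 = - \frac{25}{4} + 265 = \frac{1035}{4}$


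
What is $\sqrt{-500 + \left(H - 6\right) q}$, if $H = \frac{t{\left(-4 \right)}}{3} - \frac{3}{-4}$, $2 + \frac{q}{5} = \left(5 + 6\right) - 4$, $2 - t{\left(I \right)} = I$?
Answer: $\frac{5 i \sqrt{93}}{2} \approx 24.109 i$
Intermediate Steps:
$t{\left(I \right)} = 2 - I$
$q = 25$ ($q = -10 + 5 \left(\left(5 + 6\right) - 4\right) = -10 + 5 \left(11 - 4\right) = -10 + 5 \cdot 7 = -10 + 35 = 25$)
$H = \frac{11}{4}$ ($H = \frac{2 - -4}{3} - \frac{3}{-4} = \left(2 + 4\right) \frac{1}{3} - - \frac{3}{4} = 6 \cdot \frac{1}{3} + \frac{3}{4} = 2 + \frac{3}{4} = \frac{11}{4} \approx 2.75$)
$\sqrt{-500 + \left(H - 6\right) q} = \sqrt{-500 + \left(\frac{11}{4} - 6\right) 25} = \sqrt{-500 - \frac{325}{4}} = \sqrt{- \frac{2325}{4}} = \frac{5 i \sqrt{93}}{2}$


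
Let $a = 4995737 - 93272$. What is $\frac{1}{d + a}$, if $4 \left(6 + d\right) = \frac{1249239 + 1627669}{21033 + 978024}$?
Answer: $\frac{999057}{4897836700390} \approx 2.0398 \cdot 10^{-7}$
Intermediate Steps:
$a = 4902465$
$d = - \frac{5275115}{999057}$ ($d = -6 + \frac{\left(1249239 + 1627669\right) \frac{1}{21033 + 978024}}{4} = -6 + \frac{2876908 \cdot \frac{1}{999057}}{4} = -6 + \frac{1}{4} \cdot \frac{2876908}{999057} = -6 + \frac{719227}{999057} = - \frac{5275115}{999057} \approx -5.2801$)
$\frac{1}{d + a} = \frac{1}{- \frac{5275115}{999057} + 4902465} = \frac{1}{\frac{4897836700390}{999057}} = \frac{999057}{4897836700390}$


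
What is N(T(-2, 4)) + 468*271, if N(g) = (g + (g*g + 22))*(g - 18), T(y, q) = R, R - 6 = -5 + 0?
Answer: 126420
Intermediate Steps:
R = 1 (R = 6 + (-5 + 0) = 6 - 5 = 1)
T(y, q) = 1
N(g) = (-18 + g)*(22 + g + g²) (N(g) = (g + (g² + 22))*(-18 + g) = (g + (22 + g²))*(-18 + g) = (22 + g + g²)*(-18 + g) = (-18 + g)*(22 + g + g²))
N(T(-2, 4)) + 468*271 = (-396 + 1³ - 17*1² + 4*1) + 468*271 = (-396 + 1 - 17*1 + 4) + 126828 = (-396 + 1 - 17 + 4) + 126828 = -408 + 126828 = 126420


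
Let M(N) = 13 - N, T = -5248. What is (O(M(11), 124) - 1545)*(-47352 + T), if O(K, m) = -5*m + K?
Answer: 113773800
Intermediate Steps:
O(K, m) = K - 5*m
(O(M(11), 124) - 1545)*(-47352 + T) = (((13 - 1*11) - 5*124) - 1545)*(-47352 - 5248) = (((13 - 11) - 620) - 1545)*(-52600) = ((2 - 620) - 1545)*(-52600) = (-618 - 1545)*(-52600) = -2163*(-52600) = 113773800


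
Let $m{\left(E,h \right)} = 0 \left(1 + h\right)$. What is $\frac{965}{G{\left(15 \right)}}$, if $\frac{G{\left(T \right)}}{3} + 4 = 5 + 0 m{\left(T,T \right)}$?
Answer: $\frac{965}{3} \approx 321.67$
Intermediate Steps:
$m{\left(E,h \right)} = 0$
$G{\left(T \right)} = 3$ ($G{\left(T \right)} = -12 + 3 \left(5 + 0 \cdot 0\right) = -12 + 3 \left(5 + 0\right) = -12 + 3 \cdot 5 = -12 + 15 = 3$)
$\frac{965}{G{\left(15 \right)}} = \frac{965}{3}$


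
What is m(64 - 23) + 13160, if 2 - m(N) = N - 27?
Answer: 13148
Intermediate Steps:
m(N) = 29 - N (m(N) = 2 - (N - 27) = 2 - (-27 + N) = 2 + (27 - N) = 29 - N)
m(64 - 23) + 13160 = (29 - (64 - 23)) + 13160 = (29 - 1*41) + 13160 = (29 - 41) + 13160 = -12 + 13160 = 13148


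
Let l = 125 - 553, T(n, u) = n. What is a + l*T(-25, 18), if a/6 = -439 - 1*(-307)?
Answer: 9908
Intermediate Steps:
a = -792 (a = 6*(-439 - 1*(-307)) = 6*(-439 + 307) = 6*(-132) = -792)
l = -428
a + l*T(-25, 18) = -792 - 428*(-25) = -792 + 10700 = 9908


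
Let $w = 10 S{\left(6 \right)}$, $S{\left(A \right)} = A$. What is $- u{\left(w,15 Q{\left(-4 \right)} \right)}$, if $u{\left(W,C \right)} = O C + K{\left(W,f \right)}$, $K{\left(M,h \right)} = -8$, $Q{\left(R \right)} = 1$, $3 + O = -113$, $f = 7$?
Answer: $1748$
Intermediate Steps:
$O = -116$ ($O = -3 - 113 = -116$)
$w = 60$ ($w = 10 \cdot 6 = 60$)
$u{\left(W,C \right)} = -8 - 116 C$ ($u{\left(W,C \right)} = - 116 C - 8 = -8 - 116 C$)
$- u{\left(w,15 Q{\left(-4 \right)} \right)} = - (-8 - 116 \cdot 15 \cdot 1) = - (-8 - 1740) = \left(-1\right) \left(-1748\right) = 1748$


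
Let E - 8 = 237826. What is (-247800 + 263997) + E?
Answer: 254031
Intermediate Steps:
E = 237834 (E = 8 + 237826 = 237834)
(-247800 + 263997) + E = (-247800 + 263997) + 237834 = 16197 + 237834 = 254031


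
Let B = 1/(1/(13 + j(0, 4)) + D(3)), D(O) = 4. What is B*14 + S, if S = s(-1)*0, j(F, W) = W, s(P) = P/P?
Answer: 238/69 ≈ 3.4493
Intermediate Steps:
s(P) = 1
S = 0 (S = 1*0 = 0)
B = 17/69 (B = 1/(1/(13 + 4) + 4) = 1/(1/17 + 4) = 1/(69/17) = 17/69 ≈ 0.24638)
B*14 + S = (17/69)*14 + 0 = 238/69 + 0 = 238/69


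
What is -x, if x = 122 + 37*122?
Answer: -4636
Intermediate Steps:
x = 4636 (x = 122 + 4514 = 4636)
-x = -1*4636 = -4636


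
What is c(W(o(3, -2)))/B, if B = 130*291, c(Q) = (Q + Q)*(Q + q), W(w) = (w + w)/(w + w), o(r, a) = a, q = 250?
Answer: 251/18915 ≈ 0.013270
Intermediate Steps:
W(w) = 1 (W(w) = (2*w)/((2*w)) = (2*w)*(1/(2*w)) = 1)
c(Q) = 2*Q*(250 + Q) (c(Q) = (Q + Q)*(Q + 250) = (2*Q)*(250 + Q) = 2*Q*(250 + Q))
B = 37830
c(W(o(3, -2)))/B = (2*1*(250 + 1))/37830 = (2*1*251)*(1/37830) = 502*(1/37830) = 251/18915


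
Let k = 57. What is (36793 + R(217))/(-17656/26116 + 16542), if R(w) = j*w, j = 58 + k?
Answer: 100788173/26999576 ≈ 3.7330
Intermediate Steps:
j = 115 (j = 58 + 57 = 115)
R(w) = 115*w
(36793 + R(217))/(-17656/26116 + 16542) = (36793 + 115*217)/(-17656/26116 + 16542) = (36793 + 24955)/(-17656*1/26116 + 16542) = 61748/(-4414/6529 + 16542) = 61748/(107998304/6529) = 61748*(6529/107998304) = 100788173/26999576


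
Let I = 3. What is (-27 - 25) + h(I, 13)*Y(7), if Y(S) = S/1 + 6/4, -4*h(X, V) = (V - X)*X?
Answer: -463/4 ≈ -115.75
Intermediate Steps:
h(X, V) = -X*(V - X)/4 (h(X, V) = -(V - X)*X/4 = -X*(V - X)/4)
Y(S) = 3/2 + S (Y(S) = S*1 + 6*(¼) = S + 3/2 = 3/2 + S)
(-27 - 25) + h(I, 13)*Y(7) = (-27 - 25) + ((¼)*3*(3 - 1*13))*(3/2 + 7) = -52 + ((¼)*3*(3 - 13))*(17/2) = -52 + ((¼)*3*(-10))*(17/2) = -52 - 15/2*17/2 = -52 - 255/4 = -463/4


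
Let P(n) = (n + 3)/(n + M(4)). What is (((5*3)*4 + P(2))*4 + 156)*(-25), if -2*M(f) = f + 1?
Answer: -8900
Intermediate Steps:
M(f) = -1/2 - f/2 (M(f) = -(f + 1)/2 = -(1 + f)/2 = -1/2 - f/2)
P(n) = (3 + n)/(-5/2 + n) (P(n) = (n + 3)/(n + (-1/2 - 1/2*4)) = (3 + n)/(n + (-1/2 - 2)) = (3 + n)/(n - 5/2) = (3 + n)/(-5/2 + n))
(((5*3)*4 + P(2))*4 + 156)*(-25) = (((5*3)*4 + 2*(3 + 2)/(-5 + 2*2))*4 + 156)*(-25) = ((15*4 + 2*5/(-5 + 4))*4 + 156)*(-25) = ((60 + 2*5/(-1))*4 + 156)*(-25) = ((60 + 2*(-1)*5)*4 + 156)*(-25) = ((60 - 10)*4 + 156)*(-25) = (50*4 + 156)*(-25) = (200 + 156)*(-25) = 356*(-25) = -8900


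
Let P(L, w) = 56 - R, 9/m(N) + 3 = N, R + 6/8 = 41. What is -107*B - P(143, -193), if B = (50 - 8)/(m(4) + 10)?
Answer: -19173/76 ≈ -252.28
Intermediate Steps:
R = 161/4 (R = -3/4 + 41 = 161/4 ≈ 40.250)
m(N) = 9/(-3 + N)
P(L, w) = 63/4 (P(L, w) = 56 - 1*161/4 = 56 - 161/4 = 63/4)
B = 42/19 (B = (50 - 8)/(9/(-3 + 4) + 10) = 42/(9/1 + 10) = 42/(9*1 + 10) = 42/(9 + 10) = 42/19 ≈ 2.2105)
-107*B - P(143, -193) = -107*42/19 - 1*63/4 = -4494/19 - 63/4 = -19173/76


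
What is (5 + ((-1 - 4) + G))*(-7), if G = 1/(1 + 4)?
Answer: -7/5 ≈ -1.4000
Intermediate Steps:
G = 1/5 ≈ 0.20000
(5 + ((-1 - 4) + G))*(-7) = (5 + ((-1 - 4) + 1/5))*(-7) = (5 + (-5 + 1/5))*(-7) = (5 - 24/5)*(-7) = (1/5)*(-7) = -7/5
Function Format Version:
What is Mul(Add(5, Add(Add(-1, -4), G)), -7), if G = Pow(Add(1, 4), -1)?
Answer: Rational(-7, 5) ≈ -1.4000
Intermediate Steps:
G = Rational(1, 5) (G = Pow(5, -1) = Rational(1, 5) ≈ 0.20000)
Mul(Add(5, Add(Add(-1, -4), G)), -7) = Mul(Add(5, Add(Add(-1, -4), Rational(1, 5))), -7) = Mul(Add(5, Add(-5, Rational(1, 5))), -7) = Mul(Add(5, Rational(-24, 5)), -7) = Mul(Rational(1, 5), -7) = Rational(-7, 5)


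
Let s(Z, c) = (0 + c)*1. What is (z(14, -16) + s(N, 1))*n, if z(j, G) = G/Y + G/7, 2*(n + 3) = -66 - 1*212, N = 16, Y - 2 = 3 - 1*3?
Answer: 9230/7 ≈ 1318.6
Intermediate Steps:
Y = 2 (Y = 2 + (3 - 1*3) = 2 + (3 - 3) = 2 + 0 = 2)
n = -142 (n = -3 + (-66 - 1*212)/2 = -3 + (-66 - 212)/2 = -3 + (½)*(-278) = -3 - 139 = -142)
z(j, G) = 9*G/14 (z(j, G) = G/2 + G/7 = 9*G/14)
s(Z, c) = c (s(Z, c) = c*1 = c)
(z(14, -16) + s(N, 1))*n = ((9/14)*(-16) + 1)*(-142) = (-72/7 + 1)*(-142) = -65/7*(-142) = 9230/7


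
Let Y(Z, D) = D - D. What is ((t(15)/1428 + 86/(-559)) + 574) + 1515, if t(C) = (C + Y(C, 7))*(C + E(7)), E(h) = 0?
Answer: 12926755/6188 ≈ 2089.0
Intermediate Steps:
Y(Z, D) = 0
t(C) = C² (t(C) = (C + 0)*(C + 0) = C*C = C²)
((t(15)/1428 + 86/(-559)) + 574) + 1515 = ((15²/1428 + 86/(-559)) + 574) + 1515 = ((225*(1/1428) + 86*(-1/559)) + 574) + 1515 = ((75/476 - 2/13) + 574) + 1515 = (23/6188 + 574) + 1515 = 3551935/6188 + 1515 = 12926755/6188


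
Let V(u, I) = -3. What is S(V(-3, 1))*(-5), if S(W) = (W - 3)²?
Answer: -180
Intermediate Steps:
S(W) = (-3 + W)²
S(V(-3, 1))*(-5) = (-3 - 3)²*(-5) = (-6)²*(-5) = 36*(-5) = -180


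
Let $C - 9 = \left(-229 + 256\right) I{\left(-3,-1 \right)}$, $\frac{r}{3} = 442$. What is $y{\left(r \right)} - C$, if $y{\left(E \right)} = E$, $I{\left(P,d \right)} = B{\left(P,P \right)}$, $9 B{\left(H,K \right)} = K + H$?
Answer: $1335$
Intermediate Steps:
$r = 1326$ ($r = 3 \cdot 442 = 1326$)
$B{\left(H,K \right)} = \frac{H}{9} + \frac{K}{9}$ ($B{\left(H,K \right)} = \frac{K + H}{9} = \frac{H + K}{9} = \frac{H}{9} + \frac{K}{9}$)
$I{\left(P,d \right)} = \frac{2 P}{9}$ ($I{\left(P,d \right)} = \frac{P}{9} + \frac{P}{9} = \frac{2 P}{9}$)
$C = -9$ ($C = 9 + \left(-229 + 256\right) \frac{2}{9} \left(-3\right) = 9 + 27 \left(- \frac{2}{3}\right) = 9 - 18 = -9$)
$y{\left(r \right)} - C = 1326 - -9 = 1326 + 9 = 1335$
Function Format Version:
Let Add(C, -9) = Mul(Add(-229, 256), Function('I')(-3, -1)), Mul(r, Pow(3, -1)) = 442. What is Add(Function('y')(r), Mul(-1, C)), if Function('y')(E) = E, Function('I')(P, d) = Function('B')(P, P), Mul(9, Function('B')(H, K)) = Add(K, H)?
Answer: 1335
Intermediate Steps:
r = 1326 (r = Mul(3, 442) = 1326)
Function('B')(H, K) = Add(Mul(Rational(1, 9), H), Mul(Rational(1, 9), K)) (Function('B')(H, K) = Mul(Rational(1, 9), Add(K, H)) = Mul(Rational(1, 9), Add(H, K)) = Add(Mul(Rational(1, 9), H), Mul(Rational(1, 9), K)))
Function('I')(P, d) = Mul(Rational(2, 9), P) (Function('I')(P, d) = Add(Mul(Rational(1, 9), P), Mul(Rational(1, 9), P)) = Mul(Rational(2, 9), P))
C = -9 (C = Add(9, Mul(Add(-229, 256), Mul(Rational(2, 9), -3))) = Add(9, Mul(27, Rational(-2, 3))) = Add(9, -18) = -9)
Add(Function('y')(r), Mul(-1, C)) = Add(1326, Mul(-1, -9)) = Add(1326, 9) = 1335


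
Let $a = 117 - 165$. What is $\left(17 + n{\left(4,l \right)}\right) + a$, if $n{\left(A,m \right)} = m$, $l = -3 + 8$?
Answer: $-26$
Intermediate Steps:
$l = 5$
$a = -48$ ($a = 117 - 165 = -48$)
$\left(17 + n{\left(4,l \right)}\right) + a = \left(17 + 5\right) - 48 = 22 - 48 = -26$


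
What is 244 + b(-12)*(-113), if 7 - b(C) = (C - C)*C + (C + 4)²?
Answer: 6685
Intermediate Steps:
b(C) = 7 - (4 + C)² (b(C) = 7 - ((C - C)*C + (C + 4)²) = 7 - (0*C + (4 + C)²) = 7 - (0 + (4 + C)²) = 7 - (4 + C)²)
244 + b(-12)*(-113) = 244 + (7 - (4 - 12)²)*(-113) = 244 + (7 - 1*(-8)²)*(-113) = 244 + (7 - 1*64)*(-113) = 244 + (7 - 64)*(-113) = 244 - 57*(-113) = 244 + 6441 = 6685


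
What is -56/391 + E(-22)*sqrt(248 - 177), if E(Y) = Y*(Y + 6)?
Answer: -56/391 + 352*sqrt(71) ≈ 2965.9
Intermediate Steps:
E(Y) = Y*(6 + Y)
-56/391 + E(-22)*sqrt(248 - 177) = -56/391 + (-22*(6 - 22))*sqrt(248 - 177) = -56*1/391 + (-22*(-16))*sqrt(71) = -56/391 + 352*sqrt(71)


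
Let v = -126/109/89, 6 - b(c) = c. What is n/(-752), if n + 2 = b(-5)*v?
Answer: 5197/1823788 ≈ 0.0028496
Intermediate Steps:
b(c) = 6 - c
v = -126/9701 (v = -126*1/109*(1/89) = -126/109*1/89 = -126/9701 ≈ -0.012988)
n = -20788/9701 (n = -2 + (6 - 1*(-5))*(-126/9701) = -2 + (6 + 5)*(-126/9701) = -2 + 11*(-126/9701) = -2 - 1386/9701 = -20788/9701 ≈ -2.1429)
n/(-752) = -20788/9701/(-752) = -20788/9701*(-1/752) = 5197/1823788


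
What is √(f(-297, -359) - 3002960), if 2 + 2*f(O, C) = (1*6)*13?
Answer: 3*I*√333658 ≈ 1732.9*I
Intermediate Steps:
f(O, C) = 38 (f(O, C) = -1 + ((1*6)*13)/2 = -1 + (6*13)/2 = -1 + (½)*78 = -1 + 39 = 38)
√(f(-297, -359) - 3002960) = √(38 - 3002960) = √(-3002922) = 3*I*√333658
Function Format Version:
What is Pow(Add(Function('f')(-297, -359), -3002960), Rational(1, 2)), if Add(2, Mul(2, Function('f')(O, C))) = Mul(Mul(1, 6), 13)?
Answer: Mul(3, I, Pow(333658, Rational(1, 2))) ≈ Mul(1732.9, I)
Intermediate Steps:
Function('f')(O, C) = 38 (Function('f')(O, C) = Add(-1, Mul(Rational(1, 2), Mul(Mul(1, 6), 13))) = Add(-1, Mul(Rational(1, 2), Mul(6, 13))) = Add(-1, Mul(Rational(1, 2), 78)) = Add(-1, 39) = 38)
Pow(Add(Function('f')(-297, -359), -3002960), Rational(1, 2)) = Pow(Add(38, -3002960), Rational(1, 2)) = Pow(-3002922, Rational(1, 2)) = Mul(3, I, Pow(333658, Rational(1, 2)))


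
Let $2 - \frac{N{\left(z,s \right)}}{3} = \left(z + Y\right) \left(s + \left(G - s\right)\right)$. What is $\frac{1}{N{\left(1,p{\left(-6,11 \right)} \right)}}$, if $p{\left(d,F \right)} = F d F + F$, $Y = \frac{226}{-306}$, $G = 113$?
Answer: $- \frac{51}{4214} \approx -0.012103$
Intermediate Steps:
$Y = - \frac{113}{153}$ ($Y = 226 \left(- \frac{1}{306}\right) = - \frac{113}{153} \approx -0.73856$)
$p{\left(d,F \right)} = F + d F^{2}$ ($p{\left(d,F \right)} = d F^{2} + F = F + d F^{2}$)
$N{\left(z,s \right)} = \frac{13075}{51} - 339 z$ ($N{\left(z,s \right)} = 6 - 3 \left(z - \frac{113}{153}\right) \left(s - \left(-113 + s\right)\right) = 6 - 3 \left(- \frac{113}{153} + z\right) 113 = 6 - 3 \left(- \frac{12769}{153} + 113 z\right) = 6 - \left(- \frac{12769}{51} + 339 z\right) = \frac{13075}{51} - 339 z$)
$\frac{1}{N{\left(1,p{\left(-6,11 \right)} \right)}} = \frac{1}{\frac{13075}{51} - 339} = \frac{1}{- \frac{4214}{51}} = - \frac{51}{4214}$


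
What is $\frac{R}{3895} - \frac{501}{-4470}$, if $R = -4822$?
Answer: $- \frac{1306863}{1160710} \approx -1.1259$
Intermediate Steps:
$\frac{R}{3895} - \frac{501}{-4470} = - \frac{4822}{3895} - \frac{501}{-4470} = \left(-4822\right) \frac{1}{3895} - - \frac{167}{1490} = - \frac{4822}{3895} + \frac{167}{1490} = - \frac{1306863}{1160710}$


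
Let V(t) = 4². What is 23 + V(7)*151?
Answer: 2439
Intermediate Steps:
V(t) = 16
23 + V(7)*151 = 23 + 16*151 = 23 + 2416 = 2439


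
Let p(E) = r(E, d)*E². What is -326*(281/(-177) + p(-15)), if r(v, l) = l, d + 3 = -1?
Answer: 52023406/177 ≈ 2.9392e+5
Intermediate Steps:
d = -4 (d = -3 - 1 = -4)
p(E) = -4*E²
-326*(281/(-177) + p(-15)) = -326*(281/(-177) - 4*(-15)²) = -326*(281*(-1/177) - 4*225) = -326*(-281/177 - 900) = -326*(-159581/177) = 52023406/177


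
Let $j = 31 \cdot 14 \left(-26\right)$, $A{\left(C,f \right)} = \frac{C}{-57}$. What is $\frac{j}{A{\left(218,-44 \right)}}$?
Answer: $\frac{321594}{109} \approx 2950.4$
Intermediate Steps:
$A{\left(C,f \right)} = - \frac{C}{57}$ ($A{\left(C,f \right)} = C \left(- \frac{1}{57}\right) = - \frac{C}{57}$)
$j = -11284$ ($j = 434 \left(-26\right) = -11284$)
$\frac{j}{A{\left(218,-44 \right)}} = - \frac{11284}{\left(- \frac{1}{57}\right) 218} = - \frac{11284}{- \frac{218}{57}} = \left(-11284\right) \left(- \frac{57}{218}\right) = \frac{321594}{109}$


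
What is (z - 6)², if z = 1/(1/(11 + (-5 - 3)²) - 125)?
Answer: 3171829761/87871876 ≈ 36.096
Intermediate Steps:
z = -75/9374 (z = 1/(1/(11 + (-8)²) - 125) = 1/(1/(11 + 64) - 125) = 1/(1/75 - 125) = 1/(-9374/75) = -75/9374 ≈ -0.0080009)
(z - 6)² = (-75/9374 - 6)² = (-56319/9374)² = 3171829761/87871876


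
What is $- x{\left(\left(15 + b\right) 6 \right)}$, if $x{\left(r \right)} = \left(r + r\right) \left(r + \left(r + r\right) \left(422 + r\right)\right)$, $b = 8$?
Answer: $-42696648$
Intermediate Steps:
$x{\left(r \right)} = 2 r \left(r + 2 r \left(422 + r\right)\right)$
$- x{\left(\left(15 + b\right) 6 \right)} = - \left(\left(15 + 8\right) 6\right)^{2} \left(1690 + 4 \left(15 + 8\right) 6\right) = - \left(23 \cdot 6\right)^{2} \left(1690 + 4 \cdot 23 \cdot 6\right) = - 138^{2} \left(1690 + 4 \cdot 138\right) = - 19044 \left(1690 + 552\right) = - 19044 \cdot 2242 = \left(-1\right) 42696648 = -42696648$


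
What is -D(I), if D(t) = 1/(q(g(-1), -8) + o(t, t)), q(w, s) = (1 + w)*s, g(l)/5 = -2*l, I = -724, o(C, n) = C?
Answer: 1/812 ≈ 0.0012315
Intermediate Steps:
g(l) = -10*l (g(l) = 5*(-2*l) = -10*l)
q(w, s) = s*(1 + w)
D(t) = 1/(-88 + t) (D(t) = 1/(-8*(1 - 10*(-1)) + t) = 1/(-8*(1 + 10) + t) = 1/(-8*11 + t) = 1/(-88 + t))
-D(I) = -1/(-88 - 724) = -1/(-812) = -1*(-1/812) = 1/812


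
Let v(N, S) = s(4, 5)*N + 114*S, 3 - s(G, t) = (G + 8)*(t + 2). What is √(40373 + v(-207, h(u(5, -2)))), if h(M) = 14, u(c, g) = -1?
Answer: 4*√3671 ≈ 242.36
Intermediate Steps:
s(G, t) = 3 - (2 + t)*(8 + G) (s(G, t) = 3 - (G + 8)*(t + 2) = 3 - (8 + G)*(2 + t) = 3 - (2 + t)*(8 + G))
v(N, S) = -81*N + 114*S (v(N, S) = (-13 - 8*5 - 2*4 - 1*4*5)*N + 114*S = (-13 - 40 - 8 - 20)*N + 114*S = -81*N + 114*S)
√(40373 + v(-207, h(u(5, -2)))) = √(40373 + (-81*(-207) + 114*14)) = √(40373 + (16767 + 1596)) = √(40373 + 18363) = √58736 = 4*√3671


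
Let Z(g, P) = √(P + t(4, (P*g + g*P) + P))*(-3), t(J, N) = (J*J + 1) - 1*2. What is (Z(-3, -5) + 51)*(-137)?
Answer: -6987 + 411*√10 ≈ -5687.3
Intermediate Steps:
t(J, N) = -1 + J² (t(J, N) = (J² + 1) - 2 = (1 + J²) - 2 = -1 + J²)
Z(g, P) = -3*√(15 + P) (Z(g, P) = √(P + (-1 + 4²))*(-3) = √(P + (-1 + 16))*(-3) = √(P + 15)*(-3) = √(15 + P)*(-3) = -3*√(15 + P))
(Z(-3, -5) + 51)*(-137) = (-3*√(15 - 5) + 51)*(-137) = (-3*√10 + 51)*(-137) = (51 - 3*√10)*(-137) = -6987 + 411*√10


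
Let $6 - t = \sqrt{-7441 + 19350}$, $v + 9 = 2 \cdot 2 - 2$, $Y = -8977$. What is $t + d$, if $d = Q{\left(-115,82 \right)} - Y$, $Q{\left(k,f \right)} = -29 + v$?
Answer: $8947 - \sqrt{11909} \approx 8837.9$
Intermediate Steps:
$v = -7$ ($v = -9 + \left(2 \cdot 2 - 2\right) = -9 + \left(4 - 2\right) = -9 + 2 = -7$)
$Q{\left(k,f \right)} = -36$ ($Q{\left(k,f \right)} = -29 - 7 = -36$)
$t = 6 - \sqrt{11909}$ ($t = 6 - \sqrt{-7441 + 19350} = 6 - \sqrt{11909} \approx -103.13$)
$d = 8941$ ($d = -36 - -8977 = -36 + 8977 = 8941$)
$t + d = \left(6 - \sqrt{11909}\right) + 8941 = 8947 - \sqrt{11909}$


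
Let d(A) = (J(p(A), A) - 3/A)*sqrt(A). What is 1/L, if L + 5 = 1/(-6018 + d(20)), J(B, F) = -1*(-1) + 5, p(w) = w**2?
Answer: -724336863/3621804679 + 234*sqrt(5)/18109023395 ≈ -0.19999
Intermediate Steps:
J(B, F) = 6 (J(B, F) = 1 + 5 = 6)
d(A) = sqrt(A)*(6 - 3/A) (d(A) = (6 - 3/A)*sqrt(A) = sqrt(A)*(6 - 3/A))
L = -5 + 1/(-6018 + 117*sqrt(5)/10) (L = -5 + 1/(-6018 + 3*(-1 + 2*20)/sqrt(20)) = -5 + 1/(-6018 + 3*(sqrt(5)/10)*(-1 + 40)) = -5 + 1/(-6018 + 3*(sqrt(5)/10)*39) = -5 + 1/(-6018 + 117*sqrt(5)/10) ≈ -5.0002)
1/L = 1/(-1207228105/241437597 - 26*sqrt(5)/80479199)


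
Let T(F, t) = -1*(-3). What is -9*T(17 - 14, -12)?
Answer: -27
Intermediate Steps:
T(F, t) = 3
-9*T(17 - 14, -12) = -9*3 = -27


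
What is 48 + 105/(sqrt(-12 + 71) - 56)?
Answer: 141816/3077 - 105*sqrt(59)/3077 ≈ 45.827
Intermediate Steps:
48 + 105/(sqrt(-12 + 71) - 56) = 48 + 105/(sqrt(59) - 56) = 48 + 105/(-56 + sqrt(59))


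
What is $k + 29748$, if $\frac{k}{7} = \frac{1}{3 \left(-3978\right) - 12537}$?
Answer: $\frac{727963301}{24471} \approx 29748.0$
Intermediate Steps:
$k = - \frac{7}{24471}$ ($k = \frac{7}{3 \left(-3978\right) - 12537} = \frac{7}{-11934 - 12537} = \frac{7}{-24471} = 7 \left(- \frac{1}{24471}\right) = - \frac{7}{24471} \approx -0.00028605$)
$k + 29748 = - \frac{7}{24471} + 29748 = \frac{727963301}{24471}$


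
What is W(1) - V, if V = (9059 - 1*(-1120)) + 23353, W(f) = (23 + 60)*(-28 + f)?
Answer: -35773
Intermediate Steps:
W(f) = -2324 + 83*f (W(f) = 83*(-28 + f) = -2324 + 83*f)
V = 33532 (V = (9059 + 1120) + 23353 = 10179 + 23353 = 33532)
W(1) - V = (-2324 + 83*1) - 1*33532 = (-2324 + 83) - 33532 = -2241 - 33532 = -35773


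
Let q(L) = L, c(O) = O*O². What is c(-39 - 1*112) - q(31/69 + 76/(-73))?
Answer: -17342141206/5037 ≈ -3.4430e+6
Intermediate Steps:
c(O) = O³
c(-39 - 1*112) - q(31/69 + 76/(-73)) = (-39 - 1*112)³ - (31/69 + 76/(-73)) = (-39 - 112)³ - (31*(1/69) + 76*(-1/73)) = (-151)³ - (31/69 - 76/73) = -3442951 - 1*(-2981/5037) = -3442951 + 2981/5037 = -17342141206/5037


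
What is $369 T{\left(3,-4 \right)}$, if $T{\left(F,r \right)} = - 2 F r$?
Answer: $8856$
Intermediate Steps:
$T{\left(F,r \right)} = - 2 F r$
$369 T{\left(3,-4 \right)} = 369 \left(\left(-2\right) 3 \left(-4\right)\right) = 369 \cdot 24 = 8856$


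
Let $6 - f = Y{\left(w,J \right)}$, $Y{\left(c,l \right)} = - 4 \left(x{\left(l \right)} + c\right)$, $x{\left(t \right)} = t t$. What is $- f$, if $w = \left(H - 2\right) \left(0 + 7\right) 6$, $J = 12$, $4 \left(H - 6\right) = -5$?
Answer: $-1044$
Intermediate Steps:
$x{\left(t \right)} = t^{2}$
$H = \frac{19}{4}$ ($H = 6 + \frac{1}{4} \left(-5\right) = 6 - \frac{5}{4} = \frac{19}{4} \approx 4.75$)
$w = \frac{231}{2}$ ($w = \left(\frac{19}{4} - 2\right) \left(0 + 7\right) 6 = \frac{11}{4} \cdot 7 \cdot 6 = \frac{77}{4} \cdot 6 = \frac{231}{2} \approx 115.5$)
$Y{\left(c,l \right)} = - 4 c - 4 l^{2}$ ($Y{\left(c,l \right)} = - 4 \left(l^{2} + c\right) = - 4 \left(c + l^{2}\right) = - 4 c - 4 l^{2}$)
$f = 1044$ ($f = 6 - \left(\left(-4\right) \frac{231}{2} - 4 \cdot 12^{2}\right) = 6 - \left(-462 - 576\right) = 6 - -1038 = 6 + 1038 = 1044$)
$- f = \left(-1\right) 1044 = -1044$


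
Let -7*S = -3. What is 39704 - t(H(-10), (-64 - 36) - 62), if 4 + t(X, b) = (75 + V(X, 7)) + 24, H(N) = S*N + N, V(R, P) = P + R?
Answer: 277314/7 ≈ 39616.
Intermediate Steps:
S = 3/7 (S = -⅐*(-3) = 3/7 ≈ 0.42857)
H(N) = 10*N/7 (H(N) = 3*N/7 + N = 10*N/7)
t(X, b) = 102 + X (t(X, b) = -4 + ((75 + (7 + X)) + 24) = -4 + ((82 + X) + 24) = -4 + (106 + X) = 102 + X)
39704 - t(H(-10), (-64 - 36) - 62) = 39704 - (102 + (10/7)*(-10)) = 39704 - (102 - 100/7) = 39704 - 1*614/7 = 39704 - 614/7 = 277314/7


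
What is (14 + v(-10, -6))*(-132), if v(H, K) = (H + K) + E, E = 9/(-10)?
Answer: 1914/5 ≈ 382.80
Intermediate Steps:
E = -9/10 (E = 9*(-⅒) = -9/10 ≈ -0.90000)
v(H, K) = -9/10 + H + K (v(H, K) = (H + K) - 9/10 = -9/10 + H + K)
(14 + v(-10, -6))*(-132) = (14 + (-9/10 - 10 - 6))*(-132) = (14 - 169/10)*(-132) = -29/10*(-132) = 1914/5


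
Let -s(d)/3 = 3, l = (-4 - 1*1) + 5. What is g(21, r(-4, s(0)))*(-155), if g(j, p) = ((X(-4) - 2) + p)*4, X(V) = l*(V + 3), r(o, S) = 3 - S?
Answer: -6200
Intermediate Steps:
l = 0 (l = (-4 - 1) + 5 = -5 + 5 = 0)
s(d) = -9 (s(d) = -3*3 = -9)
X(V) = 0 (X(V) = 0*(V + 3) = 0*(3 + V) = 0)
g(j, p) = -8 + 4*p (g(j, p) = ((0 - 2) + p)*4 = (-2 + p)*4 = -8 + 4*p)
g(21, r(-4, s(0)))*(-155) = (-8 + 4*(3 - 1*(-9)))*(-155) = (-8 + 4*(3 + 9))*(-155) = (-8 + 4*12)*(-155) = (-8 + 48)*(-155) = 40*(-155) = -6200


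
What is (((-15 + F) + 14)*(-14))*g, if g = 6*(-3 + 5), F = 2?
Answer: -168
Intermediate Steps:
g = 12 (g = 6*2 = 12)
(((-15 + F) + 14)*(-14))*g = (((-15 + 2) + 14)*(-14))*12 = ((-13 + 14)*(-14))*12 = (1*(-14))*12 = -14*12 = -168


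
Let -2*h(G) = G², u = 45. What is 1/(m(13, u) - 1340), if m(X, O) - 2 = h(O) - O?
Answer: -2/4791 ≈ -0.00041745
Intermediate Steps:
h(G) = -G²/2
m(X, O) = 2 - O - O²/2 (m(X, O) = 2 + (-O²/2 - O) = 2 + (-O - O²/2) = 2 - O - O²/2)
1/(m(13, u) - 1340) = 1/((2 - 1*45 - ½*45²) - 1340) = 1/((2 - 45 - ½*2025) - 1340) = 1/((2 - 45 - 2025/2) - 1340) = 1/(-2111/2 - 1340) = 1/(-4791/2) = -2/4791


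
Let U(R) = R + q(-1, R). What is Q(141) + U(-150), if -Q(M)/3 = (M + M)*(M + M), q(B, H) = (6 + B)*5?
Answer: -238697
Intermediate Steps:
q(B, H) = 30 + 5*B
U(R) = 25 + R (U(R) = R + (30 + 5*(-1)) = R + (30 - 5) = R + 25 = 25 + R)
Q(M) = -12*M² (Q(M) = -3*(M + M)*(M + M) = -3*2*M*2*M = -12*M²)
Q(141) + U(-150) = -12*141² + (25 - 150) = -12*19881 - 125 = -238572 - 125 = -238697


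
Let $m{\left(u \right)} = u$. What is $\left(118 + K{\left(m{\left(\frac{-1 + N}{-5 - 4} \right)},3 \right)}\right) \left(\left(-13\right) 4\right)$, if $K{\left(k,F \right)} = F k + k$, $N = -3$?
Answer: $- \frac{56056}{9} \approx -6228.4$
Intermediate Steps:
$K{\left(k,F \right)} = k + F k$
$\left(118 + K{\left(m{\left(\frac{-1 + N}{-5 - 4} \right)},3 \right)}\right) \left(\left(-13\right) 4\right) = \left(118 + \frac{-1 - 3}{-5 - 4} \left(1 + 3\right)\right) \left(\left(-13\right) 4\right) = \left(118 + - \frac{4}{-9} \cdot 4\right) \left(-52\right) = \left(118 + \left(-4\right) \left(- \frac{1}{9}\right) 4\right) \left(-52\right) = \left(118 + \frac{4}{9} \cdot 4\right) \left(-52\right) = \left(118 + \frac{16}{9}\right) \left(-52\right) = \frac{1078}{9} \left(-52\right) = - \frac{56056}{9}$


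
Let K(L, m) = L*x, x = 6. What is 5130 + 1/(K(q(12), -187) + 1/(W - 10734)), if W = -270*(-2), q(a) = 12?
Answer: 3765260904/733967 ≈ 5130.0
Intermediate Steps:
W = 540
K(L, m) = 6*L (K(L, m) = L*6 = 6*L)
5130 + 1/(K(q(12), -187) + 1/(W - 10734)) = 5130 + 1/(6*12 + 1/(540 - 10734)) = 5130 + 1/(72 + 1/(-10194)) = 5130 + 1/(72 - 1/10194) = 5130 + 1/(733967/10194) = 5130 + 10194/733967 = 3765260904/733967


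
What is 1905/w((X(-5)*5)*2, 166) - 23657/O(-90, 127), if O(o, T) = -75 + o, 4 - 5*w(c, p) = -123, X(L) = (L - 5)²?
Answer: 36032/165 ≈ 218.38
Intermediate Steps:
X(L) = (-5 + L)²
w(c, p) = 127/5 (w(c, p) = ⅘ - ⅕*(-123) = ⅘ + 123/5 = 127/5)
1905/w((X(-5)*5)*2, 166) - 23657/O(-90, 127) = 1905/(127/5) - 23657/(-75 - 90) = 1905*(5/127) - 23657/(-165) = 75 - 23657*(-1/165) = 75 + 23657/165 = 36032/165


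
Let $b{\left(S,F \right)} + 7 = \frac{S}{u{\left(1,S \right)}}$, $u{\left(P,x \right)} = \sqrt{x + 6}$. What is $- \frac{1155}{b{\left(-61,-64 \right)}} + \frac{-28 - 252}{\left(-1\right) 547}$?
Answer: $\frac{245033705}{3509552} + \frac{70455 i \sqrt{55}}{6416} \approx 69.819 + 81.438 i$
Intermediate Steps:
$u{\left(P,x \right)} = \sqrt{6 + x}$
$b{\left(S,F \right)} = -7 + \frac{S}{\sqrt{6 + S}}$
$- \frac{1155}{b{\left(-61,-64 \right)}} + \frac{-28 - 252}{\left(-1\right) 547} = - \frac{1155}{-7 - \frac{61}{\sqrt{6 - 61}}} + \frac{-28 - 252}{\left(-1\right) 547} = - \frac{1155}{-7 - \frac{61}{i \sqrt{55}}} + \frac{-28 - 252}{-547} = - \frac{1155}{-7 - 61 \left(- \frac{i \sqrt{55}}{55}\right)} - - \frac{280}{547} = - \frac{1155}{-7 + \frac{61 i \sqrt{55}}{55}} + \frac{280}{547} = \frac{280}{547} - \frac{1155}{-7 + \frac{61 i \sqrt{55}}{55}}$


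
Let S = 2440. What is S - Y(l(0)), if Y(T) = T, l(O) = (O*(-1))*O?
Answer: 2440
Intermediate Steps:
l(O) = -O² (l(O) = (-O)*O = -O²)
S - Y(l(0)) = 2440 - (-1)*0² = 2440 - (-1)*0 = 2440 - 1*0 = 2440 + 0 = 2440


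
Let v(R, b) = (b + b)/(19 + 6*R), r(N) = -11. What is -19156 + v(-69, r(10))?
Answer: -7566598/395 ≈ -19156.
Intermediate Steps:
v(R, b) = 2*b/(19 + 6*R) (v(R, b) = (2*b)/(19 + 6*R) = 2*b/(19 + 6*R))
-19156 + v(-69, r(10)) = -19156 + 2*(-11)/(19 + 6*(-69)) = -19156 + 2*(-11)/(19 - 414) = -19156 + 2*(-11)/(-395) = -19156 + 2*(-11)*(-1/395) = -19156 + 22/395 = -7566598/395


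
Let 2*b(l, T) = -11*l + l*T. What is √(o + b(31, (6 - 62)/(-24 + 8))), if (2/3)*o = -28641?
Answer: I*√172311/2 ≈ 207.55*I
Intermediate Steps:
o = -85923/2 (o = (3/2)*(-28641) = -85923/2 ≈ -42962.)
b(l, T) = -11*l/2 + T*l/2 (b(l, T) = (-11*l + l*T)/2 = (-11*l + T*l)/2 = -11*l/2 + T*l/2)
√(o + b(31, (6 - 62)/(-24 + 8))) = √(-85923/2 + (½)*31*(-11 + (6 - 62)/(-24 + 8))) = √(-85923/2 + (½)*31*(-11 - 56/(-16))) = √(-85923/2 + (½)*31*(-11 - 56*(-1/16))) = √(-85923/2 + (½)*31*(-11 + 7/2)) = √(-85923/2 + (½)*31*(-15/2)) = √(-85923/2 - 465/4) = √(-172311/4) = I*√172311/2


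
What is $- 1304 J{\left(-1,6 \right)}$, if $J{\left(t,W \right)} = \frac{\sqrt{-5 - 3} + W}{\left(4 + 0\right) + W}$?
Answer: $- \frac{3912}{5} - \frac{1304 i \sqrt{2}}{5} \approx -782.4 - 368.83 i$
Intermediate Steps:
$J{\left(t,W \right)} = \frac{W + 2 i \sqrt{2}}{4 + W}$ ($J{\left(t,W \right)} = \frac{\sqrt{-8} + W}{4 + W} = \frac{2 i \sqrt{2} + W}{4 + W} = \frac{W + 2 i \sqrt{2}}{4 + W}$)
$- 1304 J{\left(-1,6 \right)} = - 1304 \frac{6 + 2 i \sqrt{2}}{4 + 6} = - 1304 \frac{6 + 2 i \sqrt{2}}{10} = - 1304 \left(\frac{3}{5} + \frac{i \sqrt{2}}{5}\right) = - \frac{3912}{5} - \frac{1304 i \sqrt{2}}{5}$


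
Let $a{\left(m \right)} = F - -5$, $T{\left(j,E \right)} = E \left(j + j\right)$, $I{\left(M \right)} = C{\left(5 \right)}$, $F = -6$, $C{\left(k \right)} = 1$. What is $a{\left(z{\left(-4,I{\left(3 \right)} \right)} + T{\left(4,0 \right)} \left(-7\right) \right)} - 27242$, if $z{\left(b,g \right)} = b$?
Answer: $-27243$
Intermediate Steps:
$I{\left(M \right)} = 1$
$T{\left(j,E \right)} = 2 E j$ ($T{\left(j,E \right)} = E 2 j = 2 E j$)
$a{\left(m \right)} = -1$ ($a{\left(m \right)} = -6 - -5 = -6 + 5 = -1$)
$a{\left(z{\left(-4,I{\left(3 \right)} \right)} + T{\left(4,0 \right)} \left(-7\right) \right)} - 27242 = -1 - 27242 = -27243$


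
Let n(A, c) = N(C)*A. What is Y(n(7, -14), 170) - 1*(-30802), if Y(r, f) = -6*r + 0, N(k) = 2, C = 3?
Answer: 30718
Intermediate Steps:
n(A, c) = 2*A
Y(r, f) = -6*r
Y(n(7, -14), 170) - 1*(-30802) = -12*7 - 1*(-30802) = -6*14 + 30802 = -84 + 30802 = 30718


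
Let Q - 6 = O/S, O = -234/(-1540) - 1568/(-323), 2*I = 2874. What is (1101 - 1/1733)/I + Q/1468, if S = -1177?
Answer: 824309640184722869/1070165871343790760 ≈ 0.77026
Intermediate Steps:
I = 1437 (I = (1/2)*2874 = 1437)
O = 1245151/248710 (O = -234*(-1/1540) - 1568*(-1/323) = 117/770 + 1568/323 = 1245151/248710 ≈ 5.0064)
Q = 1755144869/292731670 (Q = 6 + (1245151/248710)/(-1177) = 6 + (1245151/248710)*(-1/1177) = 6 - 1245151/292731670 = 1755144869/292731670 ≈ 5.9957)
(1101 - 1/1733)/I + Q/1468 = (1101 - 1/1733)/1437 + (1755144869/292731670)/1468 = (1101 - 1*1/1733)*(1/1437) + (1755144869/292731670)*(1/1468) = (1101 - 1/1733)*(1/1437) + 1755144869/429730091560 = (1908032/1733)*(1/1437) + 1755144869/429730091560 = 1908032/2490321 + 1755144869/429730091560 = 824309640184722869/1070165871343790760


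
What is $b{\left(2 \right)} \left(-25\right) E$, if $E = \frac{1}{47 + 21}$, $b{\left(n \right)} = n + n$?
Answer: $- \frac{25}{17} \approx -1.4706$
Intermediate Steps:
$b{\left(n \right)} = 2 n$
$E = \frac{1}{68} \approx 0.014706$
$b{\left(2 \right)} \left(-25\right) E = 2 \cdot 2 \left(-25\right) \frac{1}{68} = 4 \left(-25\right) \frac{1}{68} = \left(-100\right) \frac{1}{68} = - \frac{25}{17}$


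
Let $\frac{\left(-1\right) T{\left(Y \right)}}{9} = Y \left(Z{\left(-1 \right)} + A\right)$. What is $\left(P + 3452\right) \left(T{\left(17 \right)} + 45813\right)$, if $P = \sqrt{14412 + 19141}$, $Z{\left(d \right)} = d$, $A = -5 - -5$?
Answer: $158674632 + 45966 \sqrt{33553} \approx 1.6709 \cdot 10^{8}$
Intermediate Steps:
$A = 0$ ($A = -5 + 5 = 0$)
$P = \sqrt{33553} \approx 183.17$
$T{\left(Y \right)} = 9 Y$ ($T{\left(Y \right)} = - 9 Y \left(-1 + 0\right) = - 9 Y \left(-1\right) = - 9 \left(- Y\right) = 9 Y$)
$\left(P + 3452\right) \left(T{\left(17 \right)} + 45813\right) = \left(\sqrt{33553} + 3452\right) \left(9 \cdot 17 + 45813\right) = \left(3452 + \sqrt{33553}\right) \left(153 + 45813\right) = \left(3452 + \sqrt{33553}\right) 45966 = 158674632 + 45966 \sqrt{33553}$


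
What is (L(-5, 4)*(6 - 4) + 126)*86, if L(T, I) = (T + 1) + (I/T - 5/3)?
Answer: 145856/15 ≈ 9723.7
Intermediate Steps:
L(T, I) = -2/3 + T + I/T (L(T, I) = (1 + T) + (I/T - 5*1/3) = (1 + T) + (I/T - 5/3) = (1 + T) + (-5/3 + I/T) = -2/3 + T + I/T)
(L(-5, 4)*(6 - 4) + 126)*86 = ((-2/3 - 5 + 4/(-5))*(6 - 4) + 126)*86 = ((-2/3 - 5 + 4*(-1/5))*2 + 126)*86 = ((-2/3 - 5 - 4/5)*2 + 126)*86 = (-97/15*2 + 126)*86 = (-194/15 + 126)*86 = (1696/15)*86 = 145856/15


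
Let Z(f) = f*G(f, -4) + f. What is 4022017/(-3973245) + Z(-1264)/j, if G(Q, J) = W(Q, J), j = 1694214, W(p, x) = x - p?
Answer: -2191188101353/1121921217405 ≈ -1.9531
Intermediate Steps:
G(Q, J) = J - Q
Z(f) = f + f*(-4 - f) (Z(f) = f*(-4 - f) + f = f + f*(-4 - f))
4022017/(-3973245) + Z(-1264)/j = 4022017/(-3973245) - 1*(-1264)*(3 - 1264)/1694214 = 4022017*(-1/3973245) - 1*(-1264)*(-1261)*(1/1694214) = -4022017/3973245 - 1593904*1/1694214 = -4022017/3973245 - 796952/847107 = -2191188101353/1121921217405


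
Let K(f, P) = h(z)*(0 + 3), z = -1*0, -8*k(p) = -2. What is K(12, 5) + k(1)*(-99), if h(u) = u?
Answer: -99/4 ≈ -24.750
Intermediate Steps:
k(p) = 1/4 (k(p) = -1/8*(-2) = 1/4)
z = 0
K(f, P) = 0 (K(f, P) = 0*(0 + 3) = 0*3 = 0)
K(12, 5) + k(1)*(-99) = 0 + (1/4)*(-99) = 0 - 99/4 = -99/4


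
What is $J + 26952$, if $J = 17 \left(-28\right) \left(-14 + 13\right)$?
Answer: $27428$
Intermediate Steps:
$J = 476$ ($J = \left(-476\right) \left(-1\right) = 476$)
$J + 26952 = 476 + 26952 = 27428$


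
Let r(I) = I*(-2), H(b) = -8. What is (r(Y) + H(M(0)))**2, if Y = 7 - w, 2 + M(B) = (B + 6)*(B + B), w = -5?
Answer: 1024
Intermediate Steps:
M(B) = -2 + 2*B*(6 + B) (M(B) = -2 + (B + 6)*(B + B) = -2 + (6 + B)*(2*B) = -2 + 2*B*(6 + B))
Y = 12 (Y = 7 - 1*(-5) = 7 + 5 = 12)
r(I) = -2*I
(r(Y) + H(M(0)))**2 = (-2*12 - 8)**2 = (-24 - 8)**2 = (-32)**2 = 1024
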